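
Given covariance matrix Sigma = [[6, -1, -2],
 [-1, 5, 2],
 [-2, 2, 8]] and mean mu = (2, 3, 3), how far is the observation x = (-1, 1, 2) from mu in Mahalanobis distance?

Step 1 — centre the observation: (x - mu) = (-3, -2, -1).

Step 2 — invert Sigma (cofactor / det for 3×3, or solve directly):
  Sigma^{-1} = [[0.1837, 0.0204, 0.0408],
 [0.0204, 0.2245, -0.051],
 [0.0408, -0.051, 0.148]].

Step 3 — form the quadratic (x - mu)^T · Sigma^{-1} · (x - mu):
  Sigma^{-1} · (x - mu) = (-0.6327, -0.4592, -0.1684).
  (x - mu)^T · [Sigma^{-1} · (x - mu)] = (-3)·(-0.6327) + (-2)·(-0.4592) + (-1)·(-0.1684) = 2.9847.

Step 4 — take square root: d = √(2.9847) ≈ 1.7276.

d(x, mu) = √(2.9847) ≈ 1.7276


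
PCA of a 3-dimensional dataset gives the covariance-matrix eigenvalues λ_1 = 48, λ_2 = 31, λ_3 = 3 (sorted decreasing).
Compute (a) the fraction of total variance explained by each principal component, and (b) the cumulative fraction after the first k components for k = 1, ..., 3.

Step 1 — total variance = trace(Sigma) = Σ λ_i = 48 + 31 + 3 = 82.

Step 2 — fraction explained by component i = λ_i / Σ λ:
  PC1: 48/82 = 0.5854
  PC2: 31/82 = 0.378
  PC3: 3/82 = 0.0366

Step 3 — cumulative fraction after k components = (λ_1 + ... + λ_k) / Σ λ:
  k = 1: 48/82 = 0.5854
  k = 2: (48 + 31)/82 = 79/82 = 0.9634
  k = 3: (48 + 31 + 3)/82 = 82/82 = 1

Summary (fraction, with percent):

explained: PC1 0.5854 (58.54%), PC2 0.378 (37.8%), PC3 0.0366 (3.66%);  cumulative: 0.5854, 0.9634, 1


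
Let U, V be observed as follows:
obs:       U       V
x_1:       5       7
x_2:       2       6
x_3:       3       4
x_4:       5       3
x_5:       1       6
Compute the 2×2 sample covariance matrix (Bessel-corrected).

Step 1 — column means:
  mean(U) = (5 + 2 + 3 + 5 + 1) / 5 = 16/5 = 3.2
  mean(V) = (7 + 6 + 4 + 3 + 6) / 5 = 26/5 = 5.2

Step 2 — sample covariance S[i,j] = (1/(n-1)) · Σ_k (x_{k,i} - mean_i) · (x_{k,j} - mean_j), with n-1 = 4.
  S[U,U] = ((1.8)·(1.8) + (-1.2)·(-1.2) + (-0.2)·(-0.2) + (1.8)·(1.8) + (-2.2)·(-2.2)) / 4 = 12.8/4 = 3.2
  S[U,V] = ((1.8)·(1.8) + (-1.2)·(0.8) + (-0.2)·(-1.2) + (1.8)·(-2.2) + (-2.2)·(0.8)) / 4 = -3.2/4 = -0.8
  S[V,V] = ((1.8)·(1.8) + (0.8)·(0.8) + (-1.2)·(-1.2) + (-2.2)·(-2.2) + (0.8)·(0.8)) / 4 = 10.8/4 = 2.7

S is symmetric (S[j,i] = S[i,j]). Assembling:

S = [[3.2, -0.8],
 [-0.8, 2.7]]


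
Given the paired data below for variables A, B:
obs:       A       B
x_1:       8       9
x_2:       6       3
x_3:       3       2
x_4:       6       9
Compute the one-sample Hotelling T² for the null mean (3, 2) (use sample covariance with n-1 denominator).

Step 1 — sample mean vector:
  mean(A) = (8 + 6 + 3 + 6) / 4 = 23/4 = 5.75
  mean(B) = (9 + 3 + 2 + 9) / 4 = 23/4 = 5.75
  x̄ = (5.75, 5.75),  deviation x̄ - mu_0 = (5.75, 5.75) - (3, 2) = (2.75, 3.75).

Step 2 — sample covariance matrix, S[i,j] = (1/(n-1)) · Σ_k (x_{k,i} - mean_i) · (x_{k,j} - mean_j), divisor n-1 = 3:
  S[A,A] = ((2.25)·(2.25) + (0.25)·(0.25) + (-2.75)·(-2.75) + (0.25)·(0.25)) / 3 = 12.75/3 = 4.25
  S[A,B] = ((2.25)·(3.25) + (0.25)·(-2.75) + (-2.75)·(-3.75) + (0.25)·(3.25)) / 3 = 17.75/3 = 5.9167
  S[B,B] = ((3.25)·(3.25) + (-2.75)·(-2.75) + (-3.75)·(-3.75) + (3.25)·(3.25)) / 3 = 42.75/3 = 14.25
  S = [[4.25, 5.9167],
 [5.9167, 14.25]].

Step 3 — invert S. det(S) = 4.25·14.25 - (5.9167)² = 25.5556.
  S^{-1} = (1/det) · [[d, -b], [-b, a]] = [[0.5576, -0.2315],
 [-0.2315, 0.1663]].

Step 4 — quadratic form (x̄ - mu_0)^T · S^{-1} · (x̄ - mu_0):
  S^{-1} · (x̄ - mu_0) = (0.6652, -0.013),
  (x̄ - mu_0)^T · [...] = (2.75)·(0.6652) + (3.75)·(-0.013) = 1.7804.

Step 5 — scale by n: T² = 4 · 1.7804 = 7.1217.

T² ≈ 7.1217


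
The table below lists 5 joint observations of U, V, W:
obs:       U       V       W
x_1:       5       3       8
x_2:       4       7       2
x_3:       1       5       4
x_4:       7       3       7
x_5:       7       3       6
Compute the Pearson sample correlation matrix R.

Step 1 — column means:
  mean(U) = (5 + 4 + 1 + 7 + 7) / 5 = 24/5 = 4.8
  mean(V) = (3 + 7 + 5 + 3 + 3) / 5 = 21/5 = 4.2
  mean(W) = (8 + 2 + 4 + 7 + 6) / 5 = 27/5 = 5.4

Step 2 — sample variances and covariances s[i,j] = (1/(n-1)) · Σ_k (x_{k,i} - mean_i) · (x_{k,j} - mean_j), with n-1 = 4:
  s[U,U] = ((0.2)·(0.2) + (-0.8)·(-0.8) + (-3.8)·(-3.8) + (2.2)·(2.2) + (2.2)·(2.2)) / 4 = 24.8/4 = 6.2
  s[U,V] = ((0.2)·(-1.2) + (-0.8)·(2.8) + (-3.8)·(0.8) + (2.2)·(-1.2) + (2.2)·(-1.2)) / 4 = -10.8/4 = -2.7
  s[U,W] = ((0.2)·(2.6) + (-0.8)·(-3.4) + (-3.8)·(-1.4) + (2.2)·(1.6) + (2.2)·(0.6)) / 4 = 13.4/4 = 3.35
  s[V,V] = ((-1.2)·(-1.2) + (2.8)·(2.8) + (0.8)·(0.8) + (-1.2)·(-1.2) + (-1.2)·(-1.2)) / 4 = 12.8/4 = 3.2
  s[V,W] = ((-1.2)·(2.6) + (2.8)·(-3.4) + (0.8)·(-1.4) + (-1.2)·(1.6) + (-1.2)·(0.6)) / 4 = -16.4/4 = -4.1
  s[W,W] = ((2.6)·(2.6) + (-3.4)·(-3.4) + (-1.4)·(-1.4) + (1.6)·(1.6) + (0.6)·(0.6)) / 4 = 23.2/4 = 5.8
  Sample standard deviations s_i = √(s[i,i]):
  s(U) = √(6.2) = 2.49
  s(V) = √(3.2) = 1.7889
  s(W) = √(5.8) = 2.4083

Step 3 — r_{ij} = s_{ij} / (s_i · s_j):
  r[U,U] = 1 (diagonal).
  r[U,V] = -2.7 / (2.49 · 1.7889) = -2.7 / 4.4542 = -0.6062
  r[U,W] = 3.35 / (2.49 · 2.4083) = 3.35 / 5.9967 = 0.5586
  r[V,V] = 1 (diagonal).
  r[V,W] = -4.1 / (1.7889 · 2.4083) = -4.1 / 4.3081 = -0.9517
  r[W,W] = 1 (diagonal).

R is symmetric with unit diagonal. Assembling:

R = [[1, -0.6062, 0.5586],
 [-0.6062, 1, -0.9517],
 [0.5586, -0.9517, 1]]


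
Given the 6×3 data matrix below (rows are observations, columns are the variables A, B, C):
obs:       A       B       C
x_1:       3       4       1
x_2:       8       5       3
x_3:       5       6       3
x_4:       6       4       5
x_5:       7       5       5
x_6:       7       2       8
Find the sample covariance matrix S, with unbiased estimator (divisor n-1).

Step 1 — column means:
  mean(A) = (3 + 8 + 5 + 6 + 7 + 7) / 6 = 36/6 = 6
  mean(B) = (4 + 5 + 6 + 4 + 5 + 2) / 6 = 26/6 = 4.3333
  mean(C) = (1 + 3 + 3 + 5 + 5 + 8) / 6 = 25/6 = 4.1667

Step 2 — sample covariance S[i,j] = (1/(n-1)) · Σ_k (x_{k,i} - mean_i) · (x_{k,j} - mean_j), with n-1 = 5.
  S[A,A] = ((-3)·(-3) + (2)·(2) + (-1)·(-1) + (0)·(0) + (1)·(1) + (1)·(1)) / 5 = 16/5 = 3.2
  S[A,B] = ((-3)·(-0.3333) + (2)·(0.6667) + (-1)·(1.6667) + (0)·(-0.3333) + (1)·(0.6667) + (1)·(-2.3333)) / 5 = -1/5 = -0.2
  S[A,C] = ((-3)·(-3.1667) + (2)·(-1.1667) + (-1)·(-1.1667) + (0)·(0.8333) + (1)·(0.8333) + (1)·(3.8333)) / 5 = 13/5 = 2.6
  S[B,B] = ((-0.3333)·(-0.3333) + (0.6667)·(0.6667) + (1.6667)·(1.6667) + (-0.3333)·(-0.3333) + (0.6667)·(0.6667) + (-2.3333)·(-2.3333)) / 5 = 9.3333/5 = 1.8667
  S[B,C] = ((-0.3333)·(-3.1667) + (0.6667)·(-1.1667) + (1.6667)·(-1.1667) + (-0.3333)·(0.8333) + (0.6667)·(0.8333) + (-2.3333)·(3.8333)) / 5 = -10.3333/5 = -2.0667
  S[C,C] = ((-3.1667)·(-3.1667) + (-1.1667)·(-1.1667) + (-1.1667)·(-1.1667) + (0.8333)·(0.8333) + (0.8333)·(0.8333) + (3.8333)·(3.8333)) / 5 = 28.8333/5 = 5.7667

S is symmetric (S[j,i] = S[i,j]). Assembling:

S = [[3.2, -0.2, 2.6],
 [-0.2, 1.8667, -2.0667],
 [2.6, -2.0667, 5.7667]]


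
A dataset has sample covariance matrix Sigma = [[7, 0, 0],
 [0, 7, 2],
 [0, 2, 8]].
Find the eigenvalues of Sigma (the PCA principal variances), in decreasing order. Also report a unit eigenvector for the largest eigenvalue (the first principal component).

Step 1 — characteristic polynomial p(λ) = det(λI - Sigma) = λ³ - tr·λ² + c_1·λ - det, where tr = trace, c_1 = sum of the principal 2×2 minors, det = det(Sigma):
  tr = 7 + 7 + 8 = 22,
  c_1 = (7·7 - (0)²) + (7·8 - (0)²) + (7·8 - (2)²) = 49 + 56 + 52 = 157,
  det = 7·(7·8 - (2)²) - (0)·((0)·8 - (2)·(0)) + (0)·((0)·(2) - 7·(0)) = 7·(52) - (0)·(0) + (0)·(0) = 364.
  So p(λ) = λ³ - 22λ² + 157λ - 364.
Step 2 — look for an integer root (rational root theorem: any rational root is an integer divisor of 364). Testing λ = 7:
  p(7) = 343 - 1078 + 1099 - 364 = 0  ✓
  Dividing out (λ - 7): p(λ) = (λ - 7)(λ² - 15λ + 52).
Step 3 — remaining eigenvalues from the quadratic λ² - 15λ + 52 = 0:
  Δ = 15² - 4·52 = 225 - 208 = 17,  λ = (15 ± √17)/2 = (15 ± 4.1231)/2 ≈ 9.5616 or 5.4384.
  Sorted: λ_1 = 9.5616,  λ_2 = 7,  λ_3 = 5.4384  (check: sum = 22 = tr ✓).

Step 4 — unit eigenvector for λ_1 ≈ 9.5616: v spans the null space of (Sigma - λ_1 I), whose rows are
  r_1 = (-2.5616, 0, 0),  r_2 = (0, -2.5616, 2),  r_3 = (0, 2, -1.5616).
  v is orthogonal to every row, so take v ∝ r_1 × r_2 = ((0)·(2) - (0)·(-2.5616), (0)·(0) - (-2.5616)·(2), (-2.5616)·(-2.5616) - (0)·(0)) ≈ (0, 5.1231, 6.5616).
  Let u = (0, 5.1231, 6.5616).
  ||u|| = √((0)² + (5.1231)² + (6.5616)²) = √(69.3002) ≈ 8.3247,  v_1 = u/||u|| ≈ (0, 0.6154, 0.7882) (||v_1|| = 1).

λ_1 = 9.5616,  λ_2 = 7,  λ_3 = 5.4384;  v_1 ≈ (0, 0.6154, 0.7882)


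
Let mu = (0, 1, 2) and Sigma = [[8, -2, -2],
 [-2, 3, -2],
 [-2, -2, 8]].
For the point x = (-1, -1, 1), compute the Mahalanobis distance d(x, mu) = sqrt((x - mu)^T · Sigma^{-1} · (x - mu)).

Step 1 — centre the observation: (x - mu) = (-1, -2, -1).

Step 2 — invert Sigma (cofactor / det for 3×3, or solve directly):
  Sigma^{-1} = [[0.2, 0.2, 0.1],
 [0.2, 0.6, 0.2],
 [0.1, 0.2, 0.2]].

Step 3 — form the quadratic (x - mu)^T · Sigma^{-1} · (x - mu):
  Sigma^{-1} · (x - mu) = (-0.7, -1.6, -0.7).
  (x - mu)^T · [Sigma^{-1} · (x - mu)] = (-1)·(-0.7) + (-2)·(-1.6) + (-1)·(-0.7) = 4.6.

Step 4 — take square root: d = √(4.6) ≈ 2.1448.

d(x, mu) = √(4.6) ≈ 2.1448


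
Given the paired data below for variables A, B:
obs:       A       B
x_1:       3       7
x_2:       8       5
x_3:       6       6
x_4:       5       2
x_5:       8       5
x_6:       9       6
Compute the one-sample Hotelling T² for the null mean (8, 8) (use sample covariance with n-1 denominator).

Step 1 — sample mean vector:
  mean(A) = (3 + 8 + 6 + 5 + 8 + 9) / 6 = 39/6 = 6.5
  mean(B) = (7 + 5 + 6 + 2 + 5 + 6) / 6 = 31/6 = 5.1667
  x̄ = (6.5, 5.1667),  deviation x̄ - mu_0 = (6.5, 5.1667) - (8, 8) = (-1.5, -2.8333).

Step 2 — sample covariance matrix, S[i,j] = (1/(n-1)) · Σ_k (x_{k,i} - mean_i) · (x_{k,j} - mean_j), divisor n-1 = 5:
  S[A,A] = ((-3.5)·(-3.5) + (1.5)·(1.5) + (-0.5)·(-0.5) + (-1.5)·(-1.5) + (1.5)·(1.5) + (2.5)·(2.5)) / 5 = 25.5/5 = 5.1
  S[A,B] = ((-3.5)·(1.8333) + (1.5)·(-0.1667) + (-0.5)·(0.8333) + (-1.5)·(-3.1667) + (1.5)·(-0.1667) + (2.5)·(0.8333)) / 5 = -0.5/5 = -0.1
  S[B,B] = ((1.8333)·(1.8333) + (-0.1667)·(-0.1667) + (0.8333)·(0.8333) + (-3.1667)·(-3.1667) + (-0.1667)·(-0.1667) + (0.8333)·(0.8333)) / 5 = 14.8333/5 = 2.9667
  S = [[5.1, -0.1],
 [-0.1, 2.9667]].

Step 3 — invert S. det(S) = 5.1·2.9667 - (-0.1)² = 15.12.
  S^{-1} = (1/det) · [[d, -b], [-b, a]] = [[0.1962, 0.0066],
 [0.0066, 0.3373]].

Step 4 — quadratic form (x̄ - mu_0)^T · S^{-1} · (x̄ - mu_0):
  S^{-1} · (x̄ - mu_0) = (-0.3131, -0.9656),
  (x̄ - mu_0)^T · [...] = (-1.5)·(-0.3131) + (-2.8333)·(-0.9656) = 3.2055.

Step 5 — scale by n: T² = 6 · 3.2055 = 19.2328.

T² ≈ 19.2328


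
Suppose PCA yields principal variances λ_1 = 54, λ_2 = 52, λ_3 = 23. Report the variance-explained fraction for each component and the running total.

Step 1 — total variance = trace(Sigma) = Σ λ_i = 54 + 52 + 23 = 129.

Step 2 — fraction explained by component i = λ_i / Σ λ:
  PC1: 54/129 = 0.4186
  PC2: 52/129 = 0.4031
  PC3: 23/129 = 0.1783

Step 3 — cumulative fraction after k components = (λ_1 + ... + λ_k) / Σ λ:
  k = 1: 54/129 = 0.4186
  k = 2: (54 + 52)/129 = 106/129 = 0.8217
  k = 3: (54 + 52 + 23)/129 = 129/129 = 1

Summary (fraction, with percent):

explained: PC1 0.4186 (41.86%), PC2 0.4031 (40.31%), PC3 0.1783 (17.83%);  cumulative: 0.4186, 0.8217, 1


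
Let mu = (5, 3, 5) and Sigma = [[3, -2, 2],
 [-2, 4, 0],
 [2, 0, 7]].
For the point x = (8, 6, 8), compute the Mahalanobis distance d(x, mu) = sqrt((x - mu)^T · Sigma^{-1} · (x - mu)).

Step 1 — centre the observation: (x - mu) = (3, 3, 3).

Step 2 — invert Sigma (cofactor / det for 3×3, or solve directly):
  Sigma^{-1} = [[0.7, 0.35, -0.2],
 [0.35, 0.425, -0.1],
 [-0.2, -0.1, 0.2]].

Step 3 — form the quadratic (x - mu)^T · Sigma^{-1} · (x - mu):
  Sigma^{-1} · (x - mu) = (2.55, 2.025, -0.3).
  (x - mu)^T · [Sigma^{-1} · (x - mu)] = (3)·(2.55) + (3)·(2.025) + (3)·(-0.3) = 12.825.

Step 4 — take square root: d = √(12.825) ≈ 3.5812.

d(x, mu) = √(12.825) ≈ 3.5812


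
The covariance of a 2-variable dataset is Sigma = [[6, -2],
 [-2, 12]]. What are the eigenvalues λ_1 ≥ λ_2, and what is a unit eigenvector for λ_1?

Step 1 — characteristic polynomial of 2×2 Sigma:
  det(Sigma - λI) = λ² - trace · λ + det = 0.
  trace = 6 + 12 = 18, det = 6·12 - (-2)² = 68.
Step 2 — discriminant:
  Δ = trace² - 4·det = 324 - 272 = 52.
Step 3 — eigenvalues:
  λ = (trace ± √Δ)/2 = (18 ± 7.2111)/2,
  λ_1 = 12.6056,  λ_2 = 5.3944.

Step 4 — unit eigenvector for λ_1: solve (Sigma - λ_1 I)v = 0. First row:
  (6 - 12.6056)·v_x + (-2)·v_y = 0, i.e. (-6.6056)·v_x + (-2)·v_y = 0,
  so v ∝ (b, λ_1 - a) = (-2, 6.6056); multiply by -1 so the first entry is positive: u = (2, -6.6056).
  ||u|| = √((2)² + (-6.6056)²) = √(47.6333) ≈ 6.9017,
  v_1 = u/||u|| ≈ (0.2898, -0.9571) (||v_1|| = 1).

λ_1 = 12.6056,  λ_2 = 5.3944;  v_1 ≈ (0.2898, -0.9571)


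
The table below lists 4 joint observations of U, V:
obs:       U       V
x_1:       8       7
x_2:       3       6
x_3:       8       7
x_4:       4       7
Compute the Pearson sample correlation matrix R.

Step 1 — column means:
  mean(U) = (8 + 3 + 8 + 4) / 4 = 23/4 = 5.75
  mean(V) = (7 + 6 + 7 + 7) / 4 = 27/4 = 6.75

Step 2 — sample variances and covariances s[i,j] = (1/(n-1)) · Σ_k (x_{k,i} - mean_i) · (x_{k,j} - mean_j), with n-1 = 3:
  s[U,U] = ((2.25)·(2.25) + (-2.75)·(-2.75) + (2.25)·(2.25) + (-1.75)·(-1.75)) / 3 = 20.75/3 = 6.9167
  s[U,V] = ((2.25)·(0.25) + (-2.75)·(-0.75) + (2.25)·(0.25) + (-1.75)·(0.25)) / 3 = 2.75/3 = 0.9167
  s[V,V] = ((0.25)·(0.25) + (-0.75)·(-0.75) + (0.25)·(0.25) + (0.25)·(0.25)) / 3 = 0.75/3 = 0.25
  Sample standard deviations s_i = √(s[i,i]):
  s(U) = √(6.9167) = 2.63
  s(V) = √(0.25) = 0.5

Step 3 — r_{ij} = s_{ij} / (s_i · s_j):
  r[U,U] = 1 (diagonal).
  r[U,V] = 0.9167 / (2.63 · 0.5) = 0.9167 / 1.315 = 0.6971
  r[V,V] = 1 (diagonal).

R is symmetric with unit diagonal. Assembling:

R = [[1, 0.6971],
 [0.6971, 1]]


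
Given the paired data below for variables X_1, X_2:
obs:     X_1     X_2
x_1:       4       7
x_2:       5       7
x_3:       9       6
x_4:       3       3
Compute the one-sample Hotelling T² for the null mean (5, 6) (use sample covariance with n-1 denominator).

Step 1 — sample mean vector:
  mean(X_1) = (4 + 5 + 9 + 3) / 4 = 21/4 = 5.25
  mean(X_2) = (7 + 7 + 6 + 3) / 4 = 23/4 = 5.75
  x̄ = (5.25, 5.75),  deviation x̄ - mu_0 = (5.25, 5.75) - (5, 6) = (0.25, -0.25).

Step 2 — sample covariance matrix, S[i,j] = (1/(n-1)) · Σ_k (x_{k,i} - mean_i) · (x_{k,j} - mean_j), divisor n-1 = 3:
  S[X_1,X_1] = ((-1.25)·(-1.25) + (-0.25)·(-0.25) + (3.75)·(3.75) + (-2.25)·(-2.25)) / 3 = 20.75/3 = 6.9167
  S[X_1,X_2] = ((-1.25)·(1.25) + (-0.25)·(1.25) + (3.75)·(0.25) + (-2.25)·(-2.75)) / 3 = 5.25/3 = 1.75
  S[X_2,X_2] = ((1.25)·(1.25) + (1.25)·(1.25) + (0.25)·(0.25) + (-2.75)·(-2.75)) / 3 = 10.75/3 = 3.5833
  S = [[6.9167, 1.75],
 [1.75, 3.5833]].

Step 3 — invert S. det(S) = 6.9167·3.5833 - (1.75)² = 21.7222.
  S^{-1} = (1/det) · [[d, -b], [-b, a]] = [[0.165, -0.0806],
 [-0.0806, 0.3184]].

Step 4 — quadratic form (x̄ - mu_0)^T · S^{-1} · (x̄ - mu_0):
  S^{-1} · (x̄ - mu_0) = (0.0614, -0.0997),
  (x̄ - mu_0)^T · [...] = (0.25)·(0.0614) + (-0.25)·(-0.0997) = 0.0403.

Step 5 — scale by n: T² = 4 · 0.0403 = 0.1611.

T² ≈ 0.1611


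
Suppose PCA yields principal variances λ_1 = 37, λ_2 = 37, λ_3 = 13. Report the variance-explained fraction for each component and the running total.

Step 1 — total variance = trace(Sigma) = Σ λ_i = 37 + 37 + 13 = 87.

Step 2 — fraction explained by component i = λ_i / Σ λ:
  PC1: 37/87 = 0.4253
  PC2: 37/87 = 0.4253
  PC3: 13/87 = 0.1494

Step 3 — cumulative fraction after k components = (λ_1 + ... + λ_k) / Σ λ:
  k = 1: 37/87 = 0.4253
  k = 2: (37 + 37)/87 = 74/87 = 0.8506
  k = 3: (37 + 37 + 13)/87 = 87/87 = 1

Summary (fraction, with percent):

explained: PC1 0.4253 (42.53%), PC2 0.4253 (42.53%), PC3 0.1494 (14.94%);  cumulative: 0.4253, 0.8506, 1


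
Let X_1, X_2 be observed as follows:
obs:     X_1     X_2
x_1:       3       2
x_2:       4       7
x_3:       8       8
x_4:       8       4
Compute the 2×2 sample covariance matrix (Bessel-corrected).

Step 1 — column means:
  mean(X_1) = (3 + 4 + 8 + 8) / 4 = 23/4 = 5.75
  mean(X_2) = (2 + 7 + 8 + 4) / 4 = 21/4 = 5.25

Step 2 — sample covariance S[i,j] = (1/(n-1)) · Σ_k (x_{k,i} - mean_i) · (x_{k,j} - mean_j), with n-1 = 3.
  S[X_1,X_1] = ((-2.75)·(-2.75) + (-1.75)·(-1.75) + (2.25)·(2.25) + (2.25)·(2.25)) / 3 = 20.75/3 = 6.9167
  S[X_1,X_2] = ((-2.75)·(-3.25) + (-1.75)·(1.75) + (2.25)·(2.75) + (2.25)·(-1.25)) / 3 = 9.25/3 = 3.0833
  S[X_2,X_2] = ((-3.25)·(-3.25) + (1.75)·(1.75) + (2.75)·(2.75) + (-1.25)·(-1.25)) / 3 = 22.75/3 = 7.5833

S is symmetric (S[j,i] = S[i,j]). Assembling:

S = [[6.9167, 3.0833],
 [3.0833, 7.5833]]


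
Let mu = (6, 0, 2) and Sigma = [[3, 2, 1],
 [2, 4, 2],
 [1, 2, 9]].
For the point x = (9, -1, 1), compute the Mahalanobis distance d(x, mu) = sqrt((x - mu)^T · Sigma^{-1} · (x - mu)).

Step 1 — centre the observation: (x - mu) = (3, -1, -1).

Step 2 — invert Sigma (cofactor / det for 3×3, or solve directly):
  Sigma^{-1} = [[0.5, -0.25, 0],
 [-0.25, 0.4062, -0.0625],
 [0, -0.0625, 0.125]].

Step 3 — form the quadratic (x - mu)^T · Sigma^{-1} · (x - mu):
  Sigma^{-1} · (x - mu) = (1.75, -1.0937, -0.0625).
  (x - mu)^T · [Sigma^{-1} · (x - mu)] = (3)·(1.75) + (-1)·(-1.0937) + (-1)·(-0.0625) = 6.4062.

Step 4 — take square root: d = √(6.4062) ≈ 2.5311.

d(x, mu) = √(6.4062) ≈ 2.5311


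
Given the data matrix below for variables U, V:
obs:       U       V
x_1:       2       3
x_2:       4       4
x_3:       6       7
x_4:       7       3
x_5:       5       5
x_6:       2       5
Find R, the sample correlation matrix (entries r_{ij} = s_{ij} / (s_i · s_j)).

Step 1 — column means:
  mean(U) = (2 + 4 + 6 + 7 + 5 + 2) / 6 = 26/6 = 4.3333
  mean(V) = (3 + 4 + 7 + 3 + 5 + 5) / 6 = 27/6 = 4.5

Step 2 — sample variances and covariances s[i,j] = (1/(n-1)) · Σ_k (x_{k,i} - mean_i) · (x_{k,j} - mean_j), with n-1 = 5:
  s[U,U] = ((-2.3333)·(-2.3333) + (-0.3333)·(-0.3333) + (1.6667)·(1.6667) + (2.6667)·(2.6667) + (0.6667)·(0.6667) + (-2.3333)·(-2.3333)) / 5 = 21.3333/5 = 4.2667
  s[U,V] = ((-2.3333)·(-1.5) + (-0.3333)·(-0.5) + (1.6667)·(2.5) + (2.6667)·(-1.5) + (0.6667)·(0.5) + (-2.3333)·(0.5)) / 5 = 3/5 = 0.6
  s[V,V] = ((-1.5)·(-1.5) + (-0.5)·(-0.5) + (2.5)·(2.5) + (-1.5)·(-1.5) + (0.5)·(0.5) + (0.5)·(0.5)) / 5 = 11.5/5 = 2.3
  Sample standard deviations s_i = √(s[i,i]):
  s(U) = √(4.2667) = 2.0656
  s(V) = √(2.3) = 1.5166

Step 3 — r_{ij} = s_{ij} / (s_i · s_j):
  r[U,U] = 1 (diagonal).
  r[U,V] = 0.6 / (2.0656 · 1.5166) = 0.6 / 3.1326 = 0.1915
  r[V,V] = 1 (diagonal).

R is symmetric with unit diagonal. Assembling:

R = [[1, 0.1915],
 [0.1915, 1]]


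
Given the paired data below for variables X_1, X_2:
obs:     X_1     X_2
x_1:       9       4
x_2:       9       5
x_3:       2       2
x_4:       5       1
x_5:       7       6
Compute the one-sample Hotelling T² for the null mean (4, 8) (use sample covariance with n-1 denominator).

Step 1 — sample mean vector:
  mean(X_1) = (9 + 9 + 2 + 5 + 7) / 5 = 32/5 = 6.4
  mean(X_2) = (4 + 5 + 2 + 1 + 6) / 5 = 18/5 = 3.6
  x̄ = (6.4, 3.6),  deviation x̄ - mu_0 = (6.4, 3.6) - (4, 8) = (2.4, -4.4).

Step 2 — sample covariance matrix, S[i,j] = (1/(n-1)) · Σ_k (x_{k,i} - mean_i) · (x_{k,j} - mean_j), divisor n-1 = 4:
  S[X_1,X_1] = ((2.6)·(2.6) + (2.6)·(2.6) + (-4.4)·(-4.4) + (-1.4)·(-1.4) + (0.6)·(0.6)) / 4 = 35.2/4 = 8.8
  S[X_1,X_2] = ((2.6)·(0.4) + (2.6)·(1.4) + (-4.4)·(-1.6) + (-1.4)·(-2.6) + (0.6)·(2.4)) / 4 = 16.8/4 = 4.2
  S[X_2,X_2] = ((0.4)·(0.4) + (1.4)·(1.4) + (-1.6)·(-1.6) + (-2.6)·(-2.6) + (2.4)·(2.4)) / 4 = 17.2/4 = 4.3
  S = [[8.8, 4.2],
 [4.2, 4.3]].

Step 3 — invert S. det(S) = 8.8·4.3 - (4.2)² = 20.2.
  S^{-1} = (1/det) · [[d, -b], [-b, a]] = [[0.2129, -0.2079],
 [-0.2079, 0.4356]].

Step 4 — quadratic form (x̄ - mu_0)^T · S^{-1} · (x̄ - mu_0):
  S^{-1} · (x̄ - mu_0) = (1.4257, -2.4158),
  (x̄ - mu_0)^T · [...] = (2.4)·(1.4257) + (-4.4)·(-2.4158) = 14.0515.

Step 5 — scale by n: T² = 5 · 14.0515 = 70.2574.

T² ≈ 70.2574


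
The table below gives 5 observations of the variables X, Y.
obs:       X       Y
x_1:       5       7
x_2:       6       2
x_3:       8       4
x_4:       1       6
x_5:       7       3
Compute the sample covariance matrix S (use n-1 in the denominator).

Step 1 — column means:
  mean(X) = (5 + 6 + 8 + 1 + 7) / 5 = 27/5 = 5.4
  mean(Y) = (7 + 2 + 4 + 6 + 3) / 5 = 22/5 = 4.4

Step 2 — sample covariance S[i,j] = (1/(n-1)) · Σ_k (x_{k,i} - mean_i) · (x_{k,j} - mean_j), with n-1 = 4.
  S[X,X] = ((-0.4)·(-0.4) + (0.6)·(0.6) + (2.6)·(2.6) + (-4.4)·(-4.4) + (1.6)·(1.6)) / 4 = 29.2/4 = 7.3
  S[X,Y] = ((-0.4)·(2.6) + (0.6)·(-2.4) + (2.6)·(-0.4) + (-4.4)·(1.6) + (1.6)·(-1.4)) / 4 = -12.8/4 = -3.2
  S[Y,Y] = ((2.6)·(2.6) + (-2.4)·(-2.4) + (-0.4)·(-0.4) + (1.6)·(1.6) + (-1.4)·(-1.4)) / 4 = 17.2/4 = 4.3

S is symmetric (S[j,i] = S[i,j]). Assembling:

S = [[7.3, -3.2],
 [-3.2, 4.3]]


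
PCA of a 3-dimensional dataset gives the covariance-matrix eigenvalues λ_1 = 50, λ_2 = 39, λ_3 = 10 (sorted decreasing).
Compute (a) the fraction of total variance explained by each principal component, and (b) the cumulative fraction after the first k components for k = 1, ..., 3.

Step 1 — total variance = trace(Sigma) = Σ λ_i = 50 + 39 + 10 = 99.

Step 2 — fraction explained by component i = λ_i / Σ λ:
  PC1: 50/99 = 0.5051
  PC2: 39/99 = 0.3939
  PC3: 10/99 = 0.101

Step 3 — cumulative fraction after k components = (λ_1 + ... + λ_k) / Σ λ:
  k = 1: 50/99 = 0.5051
  k = 2: (50 + 39)/99 = 89/99 = 0.899
  k = 3: (50 + 39 + 10)/99 = 99/99 = 1

Summary (fraction, with percent):

explained: PC1 0.5051 (50.51%), PC2 0.3939 (39.39%), PC3 0.101 (10.1%);  cumulative: 0.5051, 0.899, 1


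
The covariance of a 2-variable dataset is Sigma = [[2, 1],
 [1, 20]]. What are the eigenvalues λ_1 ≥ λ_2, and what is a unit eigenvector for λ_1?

Step 1 — characteristic polynomial of 2×2 Sigma:
  det(Sigma - λI) = λ² - trace · λ + det = 0.
  trace = 2 + 20 = 22, det = 2·20 - (1)² = 39.
Step 2 — discriminant:
  Δ = trace² - 4·det = 484 - 156 = 328.
Step 3 — eigenvalues:
  λ = (trace ± √Δ)/2 = (22 ± 18.1108)/2,
  λ_1 = 20.0554,  λ_2 = 1.9446.

Step 4 — unit eigenvector for λ_1: solve (Sigma - λ_1 I)v = 0. First row:
  (2 - 20.0554)·v_x + (1)·v_y = 0, i.e. (-18.0554)·v_x + (1)·v_y = 0,
  so v ∝ (b, λ_1 - a) = (1, 18.0554) = u.
  ||u|| = √((1)² + (18.0554)²) = √(326.9969) ≈ 18.0831,
  v_1 = u/||u|| ≈ (0.0553, 0.9985) (||v_1|| = 1).

λ_1 = 20.0554,  λ_2 = 1.9446;  v_1 ≈ (0.0553, 0.9985)


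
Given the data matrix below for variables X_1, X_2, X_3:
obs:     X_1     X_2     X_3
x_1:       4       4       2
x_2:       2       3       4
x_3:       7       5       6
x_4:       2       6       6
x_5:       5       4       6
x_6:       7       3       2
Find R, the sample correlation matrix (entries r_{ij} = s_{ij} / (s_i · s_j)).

Step 1 — column means:
  mean(X_1) = (4 + 2 + 7 + 2 + 5 + 7) / 6 = 27/6 = 4.5
  mean(X_2) = (4 + 3 + 5 + 6 + 4 + 3) / 6 = 25/6 = 4.1667
  mean(X_3) = (2 + 4 + 6 + 6 + 6 + 2) / 6 = 26/6 = 4.3333

Step 2 — sample variances and covariances s[i,j] = (1/(n-1)) · Σ_k (x_{k,i} - mean_i) · (x_{k,j} - mean_j), with n-1 = 5:
  s[X_1,X_1] = ((-0.5)·(-0.5) + (-2.5)·(-2.5) + (2.5)·(2.5) + (-2.5)·(-2.5) + (0.5)·(0.5) + (2.5)·(2.5)) / 5 = 25.5/5 = 5.1
  s[X_1,X_2] = ((-0.5)·(-0.1667) + (-2.5)·(-1.1667) + (2.5)·(0.8333) + (-2.5)·(1.8333) + (0.5)·(-0.1667) + (2.5)·(-1.1667)) / 5 = -2.5/5 = -0.5
  s[X_1,X_3] = ((-0.5)·(-2.3333) + (-2.5)·(-0.3333) + (2.5)·(1.6667) + (-2.5)·(1.6667) + (0.5)·(1.6667) + (2.5)·(-2.3333)) / 5 = -3/5 = -0.6
  s[X_2,X_2] = ((-0.1667)·(-0.1667) + (-1.1667)·(-1.1667) + (0.8333)·(0.8333) + (1.8333)·(1.8333) + (-0.1667)·(-0.1667) + (-1.1667)·(-1.1667)) / 5 = 6.8333/5 = 1.3667
  s[X_2,X_3] = ((-0.1667)·(-2.3333) + (-1.1667)·(-0.3333) + (0.8333)·(1.6667) + (1.8333)·(1.6667) + (-0.1667)·(1.6667) + (-1.1667)·(-2.3333)) / 5 = 7.6667/5 = 1.5333
  s[X_3,X_3] = ((-2.3333)·(-2.3333) + (-0.3333)·(-0.3333) + (1.6667)·(1.6667) + (1.6667)·(1.6667) + (1.6667)·(1.6667) + (-2.3333)·(-2.3333)) / 5 = 19.3333/5 = 3.8667
  Sample standard deviations s_i = √(s[i,i]):
  s(X_1) = √(5.1) = 2.2583
  s(X_2) = √(1.3667) = 1.169
  s(X_3) = √(3.8667) = 1.9664

Step 3 — r_{ij} = s_{ij} / (s_i · s_j):
  r[X_1,X_1] = 1 (diagonal).
  r[X_1,X_2] = -0.5 / (2.2583 · 1.169) = -0.5 / 2.6401 = -0.1894
  r[X_1,X_3] = -0.6 / (2.2583 · 1.9664) = -0.6 / 4.4407 = -0.1351
  r[X_2,X_2] = 1 (diagonal).
  r[X_2,X_3] = 1.5333 / (1.169 · 1.9664) = 1.5333 / 2.2988 = 0.667
  r[X_3,X_3] = 1 (diagonal).

R is symmetric with unit diagonal. Assembling:

R = [[1, -0.1894, -0.1351],
 [-0.1894, 1, 0.667],
 [-0.1351, 0.667, 1]]


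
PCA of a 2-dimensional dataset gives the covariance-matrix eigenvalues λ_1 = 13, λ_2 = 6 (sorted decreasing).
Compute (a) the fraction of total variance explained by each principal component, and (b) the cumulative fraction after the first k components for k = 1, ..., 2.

Step 1 — total variance = trace(Sigma) = Σ λ_i = 13 + 6 = 19.

Step 2 — fraction explained by component i = λ_i / Σ λ:
  PC1: 13/19 = 0.6842
  PC2: 6/19 = 0.3158

Step 3 — cumulative fraction after k components = (λ_1 + ... + λ_k) / Σ λ:
  k = 1: 13/19 = 0.6842
  k = 2: (13 + 6)/19 = 19/19 = 1

Summary (fraction, with percent):

explained: PC1 0.6842 (68.42%), PC2 0.3158 (31.58%);  cumulative: 0.6842, 1


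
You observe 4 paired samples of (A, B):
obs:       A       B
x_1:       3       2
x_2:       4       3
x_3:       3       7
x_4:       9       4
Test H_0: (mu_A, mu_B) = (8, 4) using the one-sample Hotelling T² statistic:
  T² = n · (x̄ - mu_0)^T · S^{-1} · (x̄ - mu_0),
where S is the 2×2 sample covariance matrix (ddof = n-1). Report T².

Step 1 — sample mean vector:
  mean(A) = (3 + 4 + 3 + 9) / 4 = 19/4 = 4.75
  mean(B) = (2 + 3 + 7 + 4) / 4 = 16/4 = 4
  x̄ = (4.75, 4),  deviation x̄ - mu_0 = (4.75, 4) - (8, 4) = (-3.25, 0).

Step 2 — sample covariance matrix, S[i,j] = (1/(n-1)) · Σ_k (x_{k,i} - mean_i) · (x_{k,j} - mean_j), divisor n-1 = 3:
  S[A,A] = ((-1.75)·(-1.75) + (-0.75)·(-0.75) + (-1.75)·(-1.75) + (4.25)·(4.25)) / 3 = 24.75/3 = 8.25
  S[A,B] = ((-1.75)·(-2) + (-0.75)·(-1) + (-1.75)·(3) + (4.25)·(0)) / 3 = -1/3 = -0.3333
  S[B,B] = ((-2)·(-2) + (-1)·(-1) + (3)·(3) + (0)·(0)) / 3 = 14/3 = 4.6667
  S = [[8.25, -0.3333],
 [-0.3333, 4.6667]].

Step 3 — invert S. det(S) = 8.25·4.6667 - (-0.3333)² = 38.3889.
  S^{-1} = (1/det) · [[d, -b], [-b, a]] = [[0.1216, 0.0087],
 [0.0087, 0.2149]].

Step 4 — quadratic form (x̄ - mu_0)^T · S^{-1} · (x̄ - mu_0):
  S^{-1} · (x̄ - mu_0) = (-0.3951, -0.0282),
  (x̄ - mu_0)^T · [...] = (-3.25)·(-0.3951) + (0)·(-0.0282) = 1.284.

Step 5 — scale by n: T² = 4 · 1.284 = 5.136.

T² ≈ 5.136


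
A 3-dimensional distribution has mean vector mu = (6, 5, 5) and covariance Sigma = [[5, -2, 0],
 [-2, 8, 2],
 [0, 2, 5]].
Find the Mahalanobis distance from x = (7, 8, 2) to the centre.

Step 1 — centre the observation: (x - mu) = (1, 3, -3).

Step 2 — invert Sigma (cofactor / det for 3×3, or solve directly):
  Sigma^{-1} = [[0.225, 0.0625, -0.025],
 [0.0625, 0.1562, -0.0625],
 [-0.025, -0.0625, 0.225]].

Step 3 — form the quadratic (x - mu)^T · Sigma^{-1} · (x - mu):
  Sigma^{-1} · (x - mu) = (0.4875, 0.7188, -0.8875).
  (x - mu)^T · [Sigma^{-1} · (x - mu)] = (1)·(0.4875) + (3)·(0.7188) + (-3)·(-0.8875) = 5.3063.

Step 4 — take square root: d = √(5.3063) ≈ 2.3035.

d(x, mu) = √(5.3063) ≈ 2.3035


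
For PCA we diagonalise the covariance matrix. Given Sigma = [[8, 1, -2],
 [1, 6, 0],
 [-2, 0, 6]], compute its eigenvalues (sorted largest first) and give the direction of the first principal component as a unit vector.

Step 1 — characteristic polynomial p(λ) = det(λI - Sigma) = λ³ - tr·λ² + c_1·λ - det, where tr = trace, c_1 = sum of the principal 2×2 minors, det = det(Sigma):
  tr = 8 + 6 + 6 = 20,
  c_1 = (8·6 - (1)²) + (8·6 - (-2)²) + (6·6 - (0)²) = 47 + 44 + 36 = 127,
  det = 8·(6·6 - (0)²) - (1)·((1)·6 - (0)·(-2)) + (-2)·((1)·(0) - 6·(-2)) = 8·(36) - (1)·(6) + (-2)·(12) = 258.
  So p(λ) = λ³ - 20λ² + 127λ - 258.
Step 2 — look for an integer root (rational root theorem: any rational root is an integer divisor of 258). Testing λ = 6:
  p(6) = 216 - 720 + 762 - 258 = 0  ✓
  Dividing out (λ - 6): p(λ) = (λ - 6)(λ² - 14λ + 43).
Step 3 — remaining eigenvalues from the quadratic λ² - 14λ + 43 = 0:
  Δ = 14² - 4·43 = 196 - 172 = 24,  λ = (14 ± √24)/2 = (14 ± 4.899)/2 ≈ 9.4495 or 4.5505.
  Sorted: λ_1 = 9.4495,  λ_2 = 6,  λ_3 = 4.5505  (check: sum = 20 = tr ✓).

Step 4 — unit eigenvector for λ_1 ≈ 9.4495: v spans the null space of (Sigma - λ_1 I), whose rows are
  r_1 = (-1.4495, 1, -2),  r_2 = (1, -3.4495, 0),  r_3 = (-2, 0, -3.4495).
  v is orthogonal to every row, so take v ∝ r_1 × r_2 = ((1)·(0) - (-2)·(-3.4495), (-2)·(1) - (-1.4495)·(0), (-1.4495)·(-3.4495) - (1)·(1)) ≈ (-6.899, -2, 4).
  Rescale (multiply by -1 so the first nonzero entry is positive): u = (6.899, 2, -4).
  ||u|| = √((6.899)² + (2)² + (-4)²) = √(67.5959) ≈ 8.2217,  v_1 = u/||u|| ≈ (0.8391, 0.2433, -0.4865) (||v_1|| = 1).

λ_1 = 9.4495,  λ_2 = 6,  λ_3 = 4.5505;  v_1 ≈ (0.8391, 0.2433, -0.4865)


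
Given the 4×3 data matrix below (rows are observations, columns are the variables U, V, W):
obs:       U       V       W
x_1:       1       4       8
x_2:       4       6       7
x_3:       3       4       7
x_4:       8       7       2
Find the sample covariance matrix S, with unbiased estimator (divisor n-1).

Step 1 — column means:
  mean(U) = (1 + 4 + 3 + 8) / 4 = 16/4 = 4
  mean(V) = (4 + 6 + 4 + 7) / 4 = 21/4 = 5.25
  mean(W) = (8 + 7 + 7 + 2) / 4 = 24/4 = 6

Step 2 — sample covariance S[i,j] = (1/(n-1)) · Σ_k (x_{k,i} - mean_i) · (x_{k,j} - mean_j), with n-1 = 3.
  S[U,U] = ((-3)·(-3) + (0)·(0) + (-1)·(-1) + (4)·(4)) / 3 = 26/3 = 8.6667
  S[U,V] = ((-3)·(-1.25) + (0)·(0.75) + (-1)·(-1.25) + (4)·(1.75)) / 3 = 12/3 = 4
  S[U,W] = ((-3)·(2) + (0)·(1) + (-1)·(1) + (4)·(-4)) / 3 = -23/3 = -7.6667
  S[V,V] = ((-1.25)·(-1.25) + (0.75)·(0.75) + (-1.25)·(-1.25) + (1.75)·(1.75)) / 3 = 6.75/3 = 2.25
  S[V,W] = ((-1.25)·(2) + (0.75)·(1) + (-1.25)·(1) + (1.75)·(-4)) / 3 = -10/3 = -3.3333
  S[W,W] = ((2)·(2) + (1)·(1) + (1)·(1) + (-4)·(-4)) / 3 = 22/3 = 7.3333

S is symmetric (S[j,i] = S[i,j]). Assembling:

S = [[8.6667, 4, -7.6667],
 [4, 2.25, -3.3333],
 [-7.6667, -3.3333, 7.3333]]


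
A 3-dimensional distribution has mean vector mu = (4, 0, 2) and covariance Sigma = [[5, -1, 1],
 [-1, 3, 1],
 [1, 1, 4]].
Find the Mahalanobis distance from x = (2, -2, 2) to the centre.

Step 1 — centre the observation: (x - mu) = (-2, -2, 0).

Step 2 — invert Sigma (cofactor / det for 3×3, or solve directly):
  Sigma^{-1} = [[0.2391, 0.1087, -0.087],
 [0.1087, 0.413, -0.1304],
 [-0.087, -0.1304, 0.3043]].

Step 3 — form the quadratic (x - mu)^T · Sigma^{-1} · (x - mu):
  Sigma^{-1} · (x - mu) = (-0.6957, -1.0435, 0.4348).
  (x - mu)^T · [Sigma^{-1} · (x - mu)] = (-2)·(-0.6957) + (-2)·(-1.0435) + (0)·(0.4348) = 3.4783.

Step 4 — take square root: d = √(3.4783) ≈ 1.865.

d(x, mu) = √(3.4783) ≈ 1.865


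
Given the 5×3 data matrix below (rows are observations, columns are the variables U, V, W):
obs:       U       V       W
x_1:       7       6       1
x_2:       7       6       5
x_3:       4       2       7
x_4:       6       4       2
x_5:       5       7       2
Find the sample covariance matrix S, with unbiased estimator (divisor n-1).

Step 1 — column means:
  mean(U) = (7 + 7 + 4 + 6 + 5) / 5 = 29/5 = 5.8
  mean(V) = (6 + 6 + 2 + 4 + 7) / 5 = 25/5 = 5
  mean(W) = (1 + 5 + 7 + 2 + 2) / 5 = 17/5 = 3.4

Step 2 — sample covariance S[i,j] = (1/(n-1)) · Σ_k (x_{k,i} - mean_i) · (x_{k,j} - mean_j), with n-1 = 4.
  S[U,U] = ((1.2)·(1.2) + (1.2)·(1.2) + (-1.8)·(-1.8) + (0.2)·(0.2) + (-0.8)·(-0.8)) / 4 = 6.8/4 = 1.7
  S[U,V] = ((1.2)·(1) + (1.2)·(1) + (-1.8)·(-3) + (0.2)·(-1) + (-0.8)·(2)) / 4 = 6/4 = 1.5
  S[U,W] = ((1.2)·(-2.4) + (1.2)·(1.6) + (-1.8)·(3.6) + (0.2)·(-1.4) + (-0.8)·(-1.4)) / 4 = -6.6/4 = -1.65
  S[V,V] = ((1)·(1) + (1)·(1) + (-3)·(-3) + (-1)·(-1) + (2)·(2)) / 4 = 16/4 = 4
  S[V,W] = ((1)·(-2.4) + (1)·(1.6) + (-3)·(3.6) + (-1)·(-1.4) + (2)·(-1.4)) / 4 = -13/4 = -3.25
  S[W,W] = ((-2.4)·(-2.4) + (1.6)·(1.6) + (3.6)·(3.6) + (-1.4)·(-1.4) + (-1.4)·(-1.4)) / 4 = 25.2/4 = 6.3

S is symmetric (S[j,i] = S[i,j]). Assembling:

S = [[1.7, 1.5, -1.65],
 [1.5, 4, -3.25],
 [-1.65, -3.25, 6.3]]


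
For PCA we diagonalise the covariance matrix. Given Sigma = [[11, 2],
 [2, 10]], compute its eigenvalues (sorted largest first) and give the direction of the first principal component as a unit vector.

Step 1 — characteristic polynomial of 2×2 Sigma:
  det(Sigma - λI) = λ² - trace · λ + det = 0.
  trace = 11 + 10 = 21, det = 11·10 - (2)² = 106.
Step 2 — discriminant:
  Δ = trace² - 4·det = 441 - 424 = 17.
Step 3 — eigenvalues:
  λ = (trace ± √Δ)/2 = (21 ± 4.1231)/2,
  λ_1 = 12.5616,  λ_2 = 8.4384.

Step 4 — unit eigenvector for λ_1: solve (Sigma - λ_1 I)v = 0. First row:
  (11 - 12.5616)·v_x + (2)·v_y = 0, i.e. (-1.5616)·v_x + (2)·v_y = 0,
  so v ∝ (b, λ_1 - a) = (2, 1.5616) = u.
  ||u|| = √((2)² + (1.5616)²) = √(6.4384) ≈ 2.5374,
  v_1 = u/||u|| ≈ (0.7882, 0.6154) (||v_1|| = 1).

λ_1 = 12.5616,  λ_2 = 8.4384;  v_1 ≈ (0.7882, 0.6154)


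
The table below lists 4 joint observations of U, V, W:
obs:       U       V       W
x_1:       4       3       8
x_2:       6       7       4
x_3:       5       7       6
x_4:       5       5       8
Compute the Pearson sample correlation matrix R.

Step 1 — column means:
  mean(U) = (4 + 6 + 5 + 5) / 4 = 20/4 = 5
  mean(V) = (3 + 7 + 7 + 5) / 4 = 22/4 = 5.5
  mean(W) = (8 + 4 + 6 + 8) / 4 = 26/4 = 6.5

Step 2 — sample variances and covariances s[i,j] = (1/(n-1)) · Σ_k (x_{k,i} - mean_i) · (x_{k,j} - mean_j), with n-1 = 3:
  s[U,U] = ((-1)·(-1) + (1)·(1) + (0)·(0) + (0)·(0)) / 3 = 2/3 = 0.6667
  s[U,V] = ((-1)·(-2.5) + (1)·(1.5) + (0)·(1.5) + (0)·(-0.5)) / 3 = 4/3 = 1.3333
  s[U,W] = ((-1)·(1.5) + (1)·(-2.5) + (0)·(-0.5) + (0)·(1.5)) / 3 = -4/3 = -1.3333
  s[V,V] = ((-2.5)·(-2.5) + (1.5)·(1.5) + (1.5)·(1.5) + (-0.5)·(-0.5)) / 3 = 11/3 = 3.6667
  s[V,W] = ((-2.5)·(1.5) + (1.5)·(-2.5) + (1.5)·(-0.5) + (-0.5)·(1.5)) / 3 = -9/3 = -3
  s[W,W] = ((1.5)·(1.5) + (-2.5)·(-2.5) + (-0.5)·(-0.5) + (1.5)·(1.5)) / 3 = 11/3 = 3.6667
  Sample standard deviations s_i = √(s[i,i]):
  s(U) = √(0.6667) = 0.8165
  s(V) = √(3.6667) = 1.9149
  s(W) = √(3.6667) = 1.9149

Step 3 — r_{ij} = s_{ij} / (s_i · s_j):
  r[U,U] = 1 (diagonal).
  r[U,V] = 1.3333 / (0.8165 · 1.9149) = 1.3333 / 1.5635 = 0.8528
  r[U,W] = -1.3333 / (0.8165 · 1.9149) = -1.3333 / 1.5635 = -0.8528
  r[V,V] = 1 (diagonal).
  r[V,W] = -3 / (1.9149 · 1.9149) = -3 / 3.6667 = -0.8182
  r[W,W] = 1 (diagonal).

R is symmetric with unit diagonal. Assembling:

R = [[1, 0.8528, -0.8528],
 [0.8528, 1, -0.8182],
 [-0.8528, -0.8182, 1]]


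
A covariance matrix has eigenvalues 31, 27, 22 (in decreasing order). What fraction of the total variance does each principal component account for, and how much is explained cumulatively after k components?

Step 1 — total variance = trace(Sigma) = Σ λ_i = 31 + 27 + 22 = 80.

Step 2 — fraction explained by component i = λ_i / Σ λ:
  PC1: 31/80 = 0.3875
  PC2: 27/80 = 0.3375
  PC3: 22/80 = 0.275

Step 3 — cumulative fraction after k components = (λ_1 + ... + λ_k) / Σ λ:
  k = 1: 31/80 = 0.3875
  k = 2: (31 + 27)/80 = 58/80 = 0.725
  k = 3: (31 + 27 + 22)/80 = 80/80 = 1

Summary (fraction, with percent):

explained: PC1 0.3875 (38.75%), PC2 0.3375 (33.75%), PC3 0.275 (27.5%);  cumulative: 0.3875, 0.725, 1


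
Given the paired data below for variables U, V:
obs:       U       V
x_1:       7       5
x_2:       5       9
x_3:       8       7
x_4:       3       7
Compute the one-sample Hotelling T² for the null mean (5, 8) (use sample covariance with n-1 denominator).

Step 1 — sample mean vector:
  mean(U) = (7 + 5 + 8 + 3) / 4 = 23/4 = 5.75
  mean(V) = (5 + 9 + 7 + 7) / 4 = 28/4 = 7
  x̄ = (5.75, 7),  deviation x̄ - mu_0 = (5.75, 7) - (5, 8) = (0.75, -1).

Step 2 — sample covariance matrix, S[i,j] = (1/(n-1)) · Σ_k (x_{k,i} - mean_i) · (x_{k,j} - mean_j), divisor n-1 = 3:
  S[U,U] = ((1.25)·(1.25) + (-0.75)·(-0.75) + (2.25)·(2.25) + (-2.75)·(-2.75)) / 3 = 14.75/3 = 4.9167
  S[U,V] = ((1.25)·(-2) + (-0.75)·(2) + (2.25)·(0) + (-2.75)·(0)) / 3 = -4/3 = -1.3333
  S[V,V] = ((-2)·(-2) + (2)·(2) + (0)·(0) + (0)·(0)) / 3 = 8/3 = 2.6667
  S = [[4.9167, -1.3333],
 [-1.3333, 2.6667]].

Step 3 — invert S. det(S) = 4.9167·2.6667 - (-1.3333)² = 11.3333.
  S^{-1} = (1/det) · [[d, -b], [-b, a]] = [[0.2353, 0.1176],
 [0.1176, 0.4338]].

Step 4 — quadratic form (x̄ - mu_0)^T · S^{-1} · (x̄ - mu_0):
  S^{-1} · (x̄ - mu_0) = (0.0588, -0.3456),
  (x̄ - mu_0)^T · [...] = (0.75)·(0.0588) + (-1)·(-0.3456) = 0.3897.

Step 5 — scale by n: T² = 4 · 0.3897 = 1.5588.

T² ≈ 1.5588


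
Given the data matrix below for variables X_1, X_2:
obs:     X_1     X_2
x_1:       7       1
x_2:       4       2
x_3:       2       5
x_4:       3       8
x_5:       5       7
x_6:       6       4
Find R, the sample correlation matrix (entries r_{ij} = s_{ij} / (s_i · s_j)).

Step 1 — column means:
  mean(X_1) = (7 + 4 + 2 + 3 + 5 + 6) / 6 = 27/6 = 4.5
  mean(X_2) = (1 + 2 + 5 + 8 + 7 + 4) / 6 = 27/6 = 4.5

Step 2 — sample variances and covariances s[i,j] = (1/(n-1)) · Σ_k (x_{k,i} - mean_i) · (x_{k,j} - mean_j), with n-1 = 5:
  s[X_1,X_1] = ((2.5)·(2.5) + (-0.5)·(-0.5) + (-2.5)·(-2.5) + (-1.5)·(-1.5) + (0.5)·(0.5) + (1.5)·(1.5)) / 5 = 17.5/5 = 3.5
  s[X_1,X_2] = ((2.5)·(-3.5) + (-0.5)·(-2.5) + (-2.5)·(0.5) + (-1.5)·(3.5) + (0.5)·(2.5) + (1.5)·(-0.5)) / 5 = -13.5/5 = -2.7
  s[X_2,X_2] = ((-3.5)·(-3.5) + (-2.5)·(-2.5) + (0.5)·(0.5) + (3.5)·(3.5) + (2.5)·(2.5) + (-0.5)·(-0.5)) / 5 = 37.5/5 = 7.5
  Sample standard deviations s_i = √(s[i,i]):
  s(X_1) = √(3.5) = 1.8708
  s(X_2) = √(7.5) = 2.7386

Step 3 — r_{ij} = s_{ij} / (s_i · s_j):
  r[X_1,X_1] = 1 (diagonal).
  r[X_1,X_2] = -2.7 / (1.8708 · 2.7386) = -2.7 / 5.1235 = -0.527
  r[X_2,X_2] = 1 (diagonal).

R is symmetric with unit diagonal. Assembling:

R = [[1, -0.527],
 [-0.527, 1]]


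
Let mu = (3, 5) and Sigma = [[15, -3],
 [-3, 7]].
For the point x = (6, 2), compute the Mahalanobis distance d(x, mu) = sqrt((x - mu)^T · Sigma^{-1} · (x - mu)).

Step 1 — centre the observation: (x - mu) = (3, -3).

Step 2 — invert Sigma. det(Sigma) = 15·7 - (-3)² = 96.
  Sigma^{-1} = (1/det) · [[d, -b], [-b, a]] = [[0.0729, 0.0312],
 [0.0312, 0.1562]].

Step 3 — form the quadratic (x - mu)^T · Sigma^{-1} · (x - mu):
  Sigma^{-1} · (x - mu) = (0.125, -0.375).
  (x - mu)^T · [Sigma^{-1} · (x - mu)] = (3)·(0.125) + (-3)·(-0.375) = 1.5.

Step 4 — take square root: d = √(1.5) ≈ 1.2247.

d(x, mu) = √(1.5) ≈ 1.2247


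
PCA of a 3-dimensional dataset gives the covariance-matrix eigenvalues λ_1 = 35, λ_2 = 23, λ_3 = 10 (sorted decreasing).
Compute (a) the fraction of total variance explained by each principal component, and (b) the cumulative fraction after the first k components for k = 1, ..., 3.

Step 1 — total variance = trace(Sigma) = Σ λ_i = 35 + 23 + 10 = 68.

Step 2 — fraction explained by component i = λ_i / Σ λ:
  PC1: 35/68 = 0.5147
  PC2: 23/68 = 0.3382
  PC3: 10/68 = 0.1471

Step 3 — cumulative fraction after k components = (λ_1 + ... + λ_k) / Σ λ:
  k = 1: 35/68 = 0.5147
  k = 2: (35 + 23)/68 = 58/68 = 0.8529
  k = 3: (35 + 23 + 10)/68 = 68/68 = 1

Summary (fraction, with percent):

explained: PC1 0.5147 (51.47%), PC2 0.3382 (33.82%), PC3 0.1471 (14.71%);  cumulative: 0.5147, 0.8529, 1
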